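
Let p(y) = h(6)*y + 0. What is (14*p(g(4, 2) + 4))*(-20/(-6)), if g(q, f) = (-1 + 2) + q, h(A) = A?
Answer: 2520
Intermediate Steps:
g(q, f) = 1 + q
p(y) = 6*y (p(y) = 6*y + 0 = 6*y)
(14*p(g(4, 2) + 4))*(-20/(-6)) = (14*(6*((1 + 4) + 4)))*(-20/(-6)) = (14*(6*(5 + 4)))*(-20*(-1/6)) = (14*(6*9))*(10/3) = (14*54)*(10/3) = 756*(10/3) = 2520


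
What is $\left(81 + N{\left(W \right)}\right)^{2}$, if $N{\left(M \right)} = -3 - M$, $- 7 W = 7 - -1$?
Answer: $\frac{306916}{49} \approx 6263.6$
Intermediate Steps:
$W = - \frac{8}{7}$ ($W = - \frac{7 - -1}{7} = - \frac{7 + 1}{7} = \left(- \frac{1}{7}\right) 8 = - \frac{8}{7} \approx -1.1429$)
$\left(81 + N{\left(W \right)}\right)^{2} = \left(81 - \frac{13}{7}\right)^{2} = \left(\frac{554}{7}\right)^{2} = \frac{306916}{49}$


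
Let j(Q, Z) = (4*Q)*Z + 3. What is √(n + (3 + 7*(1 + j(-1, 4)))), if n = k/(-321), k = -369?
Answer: 4*I*√57138/107 ≈ 8.9359*I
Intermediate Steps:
j(Q, Z) = 3 + 4*Q*Z (j(Q, Z) = 4*Q*Z + 3 = 3 + 4*Q*Z)
n = 123/107 (n = -369/(-321) = -369*(-1/321) = 123/107 ≈ 1.1495)
√(n + (3 + 7*(1 + j(-1, 4)))) = √(123/107 + (3 + 7*(1 + (3 + 4*(-1)*4)))) = √(123/107 + (3 + 7*(1 + (3 - 16)))) = √(123/107 + (3 + 7*(1 - 13))) = √(123/107 + (3 + 7*(-12))) = √(123/107 + (3 - 84)) = √(123/107 - 81) = √(-8544/107) = 4*I*√57138/107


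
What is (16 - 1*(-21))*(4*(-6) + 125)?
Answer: 3737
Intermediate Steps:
(16 - 1*(-21))*(4*(-6) + 125) = (16 + 21)*(-24 + 125) = 37*101 = 3737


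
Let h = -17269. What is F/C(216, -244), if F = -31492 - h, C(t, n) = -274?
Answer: 14223/274 ≈ 51.909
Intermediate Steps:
F = -14223 (F = -31492 - 1*(-17269) = -31492 + 17269 = -14223)
F/C(216, -244) = -14223/(-274) = -14223*(-1/274) = 14223/274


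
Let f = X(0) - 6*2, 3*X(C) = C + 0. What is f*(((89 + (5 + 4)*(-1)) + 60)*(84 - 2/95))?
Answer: -2680608/19 ≈ -1.4108e+5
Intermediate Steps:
X(C) = C/3 (X(C) = (C + 0)/3 = C/3)
f = -12 (f = (1/3)*0 - 6*2 = 0 - 12 = -12)
f*(((89 + (5 + 4)*(-1)) + 60)*(84 - 2/95)) = -12*((89 + (5 + 4)*(-1)) + 60)*(84 - 2/95) = -12*((89 + 9*(-1)) + 60)*(84 - 2*1/95) = -12*((89 - 9) + 60)*(84 - 2/95) = -12*(80 + 60)*7978/95 = -1680*7978/95 = -12*223384/19 = -2680608/19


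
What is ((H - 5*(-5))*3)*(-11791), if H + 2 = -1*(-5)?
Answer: -990444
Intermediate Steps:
H = 3 (H = -2 - 1*(-5) = -2 + 5 = 3)
((H - 5*(-5))*3)*(-11791) = ((3 - 5*(-5))*3)*(-11791) = ((3 + 25)*3)*(-11791) = (28*3)*(-11791) = 84*(-11791) = -990444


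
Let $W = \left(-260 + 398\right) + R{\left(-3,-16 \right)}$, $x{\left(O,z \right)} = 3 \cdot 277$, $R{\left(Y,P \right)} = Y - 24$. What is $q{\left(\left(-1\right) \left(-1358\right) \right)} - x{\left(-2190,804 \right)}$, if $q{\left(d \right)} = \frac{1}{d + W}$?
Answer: $- \frac{1220738}{1469} \approx -831.0$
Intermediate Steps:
$R{\left(Y,P \right)} = -24 + Y$
$x{\left(O,z \right)} = 831$
$W = 111$ ($W = \left(-260 + 398\right) - 27 = 138 - 27 = 111$)
$q{\left(d \right)} = \frac{1}{111 + d}$ ($q{\left(d \right)} = \frac{1}{d + 111} = \frac{1}{111 + d}$)
$q{\left(\left(-1\right) \left(-1358\right) \right)} - x{\left(-2190,804 \right)} = \frac{1}{111 - -1358} - 831 = \frac{1}{111 + 1358} - 831 = \frac{1}{1469} - 831 = - \frac{1220738}{1469}$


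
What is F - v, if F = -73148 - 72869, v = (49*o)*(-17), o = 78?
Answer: -81043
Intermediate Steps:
v = -64974 (v = (49*78)*(-17) = 3822*(-17) = -64974)
F = -146017
F - v = -146017 - 1*(-64974) = -146017 + 64974 = -81043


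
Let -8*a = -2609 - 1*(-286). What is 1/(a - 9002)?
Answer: -8/69693 ≈ -0.00011479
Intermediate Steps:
a = 2323/8 (a = -(-2609 - 1*(-286))/8 = -(-2609 + 286)/8 = -⅛*(-2323) = 2323/8 ≈ 290.38)
1/(a - 9002) = 1/(2323/8 - 9002) = 1/(-69693/8) = -8/69693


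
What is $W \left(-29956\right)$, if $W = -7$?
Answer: $209692$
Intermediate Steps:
$W \left(-29956\right) = \left(-7\right) \left(-29956\right) = 209692$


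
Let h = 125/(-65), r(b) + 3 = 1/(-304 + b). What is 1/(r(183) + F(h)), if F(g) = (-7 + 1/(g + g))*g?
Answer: 3146/34459 ≈ 0.091297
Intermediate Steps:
r(b) = -3 + 1/(-304 + b)
h = -25/13 (h = 125*(-1/65) = -25/13 ≈ -1.9231)
F(g) = g*(-7 + 1/(2*g)) (F(g) = (-7 + 1/(2*g))*g = g*(-7 + 1/(2*g)))
1/(r(183) + F(h)) = 1/((913 - 3*183)/(-304 + 183) + (1/2 - 7*(-25/13))) = 1/((913 - 549)/(-121) + (1/2 + 175/13)) = 1/(-1/121*364 + 363/26) = 1/(-364/121 + 363/26) = 1/(34459/3146) = 3146/34459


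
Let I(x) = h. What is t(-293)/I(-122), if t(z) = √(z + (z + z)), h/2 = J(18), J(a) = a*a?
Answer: I*√879/648 ≈ 0.045753*I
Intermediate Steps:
J(a) = a²
h = 648 (h = 2*18² = 2*324 = 648)
I(x) = 648
t(z) = √3*√z (t(z) = √(z + 2*z) = √(3*z) = √3*√z)
t(-293)/I(-122) = (√3*√(-293))/648 = (√3*(I*√293))*(1/648) = (I*√879)*(1/648) = I*√879/648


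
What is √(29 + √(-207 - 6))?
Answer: √(29 + I*√213) ≈ 5.5437 + 1.3163*I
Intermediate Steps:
√(29 + √(-207 - 6)) = √(29 + √(-213)) = √(29 + I*√213)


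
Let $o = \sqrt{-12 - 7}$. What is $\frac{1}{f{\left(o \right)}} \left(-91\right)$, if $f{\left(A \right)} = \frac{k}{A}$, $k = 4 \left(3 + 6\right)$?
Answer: $- \frac{91 i \sqrt{19}}{36} \approx - 11.018 i$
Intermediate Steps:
$k = 36$ ($k = 4 \cdot 9 = 36$)
$o = i \sqrt{19}$ ($o = \sqrt{-19} = i \sqrt{19} \approx 4.3589 i$)
$f{\left(A \right)} = \frac{36}{A}$
$\frac{1}{f{\left(o \right)}} \left(-91\right) = \frac{1}{36 \frac{1}{i \sqrt{19}}} \left(-91\right) = \frac{1}{36 \left(- \frac{i \sqrt{19}}{19}\right)} \left(-91\right) = \frac{1}{\left(- \frac{36}{19}\right) i \sqrt{19}} \left(-91\right) = \frac{i \sqrt{19}}{36} \left(-91\right) = - \frac{91 i \sqrt{19}}{36}$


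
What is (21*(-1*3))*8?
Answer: -504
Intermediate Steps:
(21*(-1*3))*8 = (21*(-3))*8 = -63*8 = -504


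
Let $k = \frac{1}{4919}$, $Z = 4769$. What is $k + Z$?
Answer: $\frac{23458712}{4919} \approx 4769.0$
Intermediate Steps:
$k = \frac{1}{4919} \approx 0.00020329$
$k + Z = \frac{1}{4919} + 4769 = \frac{23458712}{4919}$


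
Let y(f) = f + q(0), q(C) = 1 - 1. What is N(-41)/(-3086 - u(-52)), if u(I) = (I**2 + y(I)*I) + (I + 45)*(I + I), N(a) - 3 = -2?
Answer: -1/9222 ≈ -0.00010844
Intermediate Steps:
q(C) = 0
N(a) = 1 (N(a) = 3 - 2 = 1)
y(f) = f (y(f) = f + 0 = f)
u(I) = 2*I**2 + 2*I*(45 + I) (u(I) = (I**2 + I*I) + (I + 45)*(I + I) = (I**2 + I**2) + (45 + I)*(2*I) = 2*I**2 + 2*I*(45 + I))
N(-41)/(-3086 - u(-52)) = 1/(-3086 - 2*(-52)*(45 + 2*(-52))) = 1/(-3086 - 2*(-52)*(45 - 104)) = 1/(-3086 - 2*(-52)*(-59)) = 1/(-3086 - 1*6136) = 1/(-3086 - 6136) = 1/(-9222) = 1*(-1/9222) = -1/9222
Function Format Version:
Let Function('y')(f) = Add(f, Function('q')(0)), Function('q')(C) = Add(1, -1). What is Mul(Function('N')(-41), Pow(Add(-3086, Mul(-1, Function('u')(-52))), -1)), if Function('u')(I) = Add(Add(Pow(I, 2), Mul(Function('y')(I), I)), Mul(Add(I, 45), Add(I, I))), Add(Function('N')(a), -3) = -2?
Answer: Rational(-1, 9222) ≈ -0.00010844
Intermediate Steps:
Function('q')(C) = 0
Function('N')(a) = 1 (Function('N')(a) = Add(3, -2) = 1)
Function('y')(f) = f (Function('y')(f) = Add(f, 0) = f)
Function('u')(I) = Add(Mul(2, Pow(I, 2)), Mul(2, I, Add(45, I))) (Function('u')(I) = Add(Add(Pow(I, 2), Mul(I, I)), Mul(Add(I, 45), Add(I, I))) = Add(Add(Pow(I, 2), Pow(I, 2)), Mul(Add(45, I), Mul(2, I))) = Add(Mul(2, Pow(I, 2)), Mul(2, I, Add(45, I))))
Mul(Function('N')(-41), Pow(Add(-3086, Mul(-1, Function('u')(-52))), -1)) = Mul(1, Pow(Add(-3086, Mul(-1, Mul(2, -52, Add(45, Mul(2, -52))))), -1)) = Mul(1, Pow(Add(-3086, Mul(-1, Mul(2, -52, Add(45, -104)))), -1)) = Mul(1, Pow(Add(-3086, Mul(-1, Mul(2, -52, -59))), -1)) = Mul(1, Pow(Add(-3086, Mul(-1, 6136)), -1)) = Mul(1, Pow(Add(-3086, -6136), -1)) = Mul(1, Pow(-9222, -1)) = Mul(1, Rational(-1, 9222)) = Rational(-1, 9222)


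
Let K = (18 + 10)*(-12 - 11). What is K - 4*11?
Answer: -688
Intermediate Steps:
K = -644 (K = 28*(-23) = -644)
K - 4*11 = -644 - 4*11 = -644 - 44 = -688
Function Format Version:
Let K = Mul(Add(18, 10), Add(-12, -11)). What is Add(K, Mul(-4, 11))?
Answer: -688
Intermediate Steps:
K = -644 (K = Mul(28, -23) = -644)
Add(K, Mul(-4, 11)) = Add(-644, Mul(-4, 11)) = Add(-644, -44) = -688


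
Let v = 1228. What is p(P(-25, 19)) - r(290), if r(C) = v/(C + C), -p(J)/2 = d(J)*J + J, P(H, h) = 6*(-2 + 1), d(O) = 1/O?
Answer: 1143/145 ≈ 7.8828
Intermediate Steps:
P(H, h) = -6 (P(H, h) = 6*(-1) = -6)
p(J) = -2 - 2*J (p(J) = -2*(J/J + J) = -2*(1 + J) = -2 - 2*J)
r(C) = 614/C (r(C) = 1228/(C + C) = 1228/((2*C)) = 1228*(1/(2*C)) = 614/C)
p(P(-25, 19)) - r(290) = (-2 - 2*(-6)) - 614/290 = (-2 + 12) - 614/290 = 10 - 1*307/145 = 10 - 307/145 = 1143/145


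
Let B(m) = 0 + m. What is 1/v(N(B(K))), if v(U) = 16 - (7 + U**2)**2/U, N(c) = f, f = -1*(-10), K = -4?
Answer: -10/11289 ≈ -0.00088582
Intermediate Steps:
B(m) = m
f = 10
N(c) = 10
v(U) = 16 - (7 + U**2)**2/U
1/v(N(B(K))) = 1/(16 - 1*(7 + 10**2)**2/10) = 1/(16 - 1*1/10*(7 + 100)**2) = 1/(16 - 1*1/10*107**2) = 1/(16 - 1*1/10*11449) = 1/(16 - 11449/10) = 1/(-11289/10) = -10/11289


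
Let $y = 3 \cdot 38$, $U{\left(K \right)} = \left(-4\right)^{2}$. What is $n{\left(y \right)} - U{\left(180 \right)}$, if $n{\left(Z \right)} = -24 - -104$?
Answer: $64$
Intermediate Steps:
$U{\left(K \right)} = 16$
$y = 114$
$n{\left(Z \right)} = 80$ ($n{\left(Z \right)} = -24 + 104 = 80$)
$n{\left(y \right)} - U{\left(180 \right)} = 80 - 16 = 64$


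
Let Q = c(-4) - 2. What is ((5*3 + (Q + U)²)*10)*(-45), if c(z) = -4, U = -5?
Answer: -61200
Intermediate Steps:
Q = -6 (Q = -4 - 2 = -6)
((5*3 + (Q + U)²)*10)*(-45) = ((5*3 + (-6 - 5)²)*10)*(-45) = ((15 + (-11)²)*10)*(-45) = ((15 + 121)*10)*(-45) = (136*10)*(-45) = 1360*(-45) = -61200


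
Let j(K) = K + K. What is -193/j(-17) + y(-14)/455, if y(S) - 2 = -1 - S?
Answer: 17665/3094 ≈ 5.7094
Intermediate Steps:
y(S) = 1 - S (y(S) = 2 + (-1 - S) = 1 - S)
j(K) = 2*K
-193/j(-17) + y(-14)/455 = -193/(2*(-17)) + (1 - 1*(-14))/455 = -193/(-34) + (1 + 14)*(1/455) = -193*(-1/34) + 15*(1/455) = 193/34 + 3/91 = 17665/3094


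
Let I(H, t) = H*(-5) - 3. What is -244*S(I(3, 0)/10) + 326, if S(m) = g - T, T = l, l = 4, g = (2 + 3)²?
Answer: -4798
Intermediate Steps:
g = 25 (g = 5² = 25)
I(H, t) = -3 - 5*H (I(H, t) = -5*H - 3 = -3 - 5*H)
T = 4
S(m) = 21 (S(m) = 25 - 1*4 = 25 - 4 = 21)
-244*S(I(3, 0)/10) + 326 = -244*21 + 326 = -5124 + 326 = -4798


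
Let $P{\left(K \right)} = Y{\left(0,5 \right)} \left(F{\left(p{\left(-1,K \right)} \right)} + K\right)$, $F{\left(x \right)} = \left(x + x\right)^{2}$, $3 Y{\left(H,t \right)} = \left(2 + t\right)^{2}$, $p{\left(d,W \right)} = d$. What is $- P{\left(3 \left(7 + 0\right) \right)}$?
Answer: $- \frac{1225}{3} \approx -408.33$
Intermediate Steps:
$Y{\left(H,t \right)} = \frac{\left(2 + t\right)^{2}}{3}$
$F{\left(x \right)} = 4 x^{2}$ ($F{\left(x \right)} = \left(2 x\right)^{2} = 4 x^{2}$)
$P{\left(K \right)} = \frac{196}{3} + \frac{49 K}{3}$ ($P{\left(K \right)} = \frac{\left(2 + 5\right)^{2}}{3} \left(4 \left(-1\right)^{2} + K\right) = \frac{7^{2}}{3} \left(4 \cdot 1 + K\right) = \frac{1}{3} \cdot 49 \left(4 + K\right) = \frac{49 \left(4 + K\right)}{3} = \frac{196}{3} + \frac{49 K}{3}$)
$- P{\left(3 \left(7 + 0\right) \right)} = - (\frac{196}{3} + \frac{49 \cdot 3 \left(7 + 0\right)}{3}) = - (\frac{196}{3} + \frac{49 \cdot 3 \cdot 7}{3}) = - (\frac{196}{3} + \frac{49}{3} \cdot 21) = - (\frac{196}{3} + 343) = \left(-1\right) \frac{1225}{3} = - \frac{1225}{3}$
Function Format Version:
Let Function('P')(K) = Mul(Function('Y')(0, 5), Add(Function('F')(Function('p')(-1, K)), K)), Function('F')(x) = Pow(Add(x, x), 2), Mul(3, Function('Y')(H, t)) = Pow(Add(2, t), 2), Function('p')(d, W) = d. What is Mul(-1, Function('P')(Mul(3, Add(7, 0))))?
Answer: Rational(-1225, 3) ≈ -408.33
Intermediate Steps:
Function('Y')(H, t) = Mul(Rational(1, 3), Pow(Add(2, t), 2))
Function('F')(x) = Mul(4, Pow(x, 2)) (Function('F')(x) = Pow(Mul(2, x), 2) = Mul(4, Pow(x, 2)))
Function('P')(K) = Add(Rational(196, 3), Mul(Rational(49, 3), K)) (Function('P')(K) = Mul(Mul(Rational(1, 3), Pow(Add(2, 5), 2)), Add(Mul(4, Pow(-1, 2)), K)) = Mul(Mul(Rational(1, 3), Pow(7, 2)), Add(Mul(4, 1), K)) = Mul(Mul(Rational(1, 3), 49), Add(4, K)) = Mul(Rational(49, 3), Add(4, K)) = Add(Rational(196, 3), Mul(Rational(49, 3), K)))
Mul(-1, Function('P')(Mul(3, Add(7, 0)))) = Mul(-1, Add(Rational(196, 3), Mul(Rational(49, 3), Mul(3, Add(7, 0))))) = Mul(-1, Add(Rational(196, 3), Mul(Rational(49, 3), Mul(3, 7)))) = Mul(-1, Add(Rational(196, 3), Mul(Rational(49, 3), 21))) = Mul(-1, Add(Rational(196, 3), 343)) = Mul(-1, Rational(1225, 3)) = Rational(-1225, 3)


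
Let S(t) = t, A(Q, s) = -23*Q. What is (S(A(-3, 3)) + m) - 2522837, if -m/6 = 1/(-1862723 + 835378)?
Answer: -2591753090954/1027345 ≈ -2.5228e+6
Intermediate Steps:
m = 6/1027345 (m = -6/(-1862723 + 835378) = -6/(-1027345) = -6*(-1/1027345) = 6/1027345 ≈ 5.8403e-6)
(S(A(-3, 3)) + m) - 2522837 = (-23*(-3) + 6/1027345) - 2522837 = (69 + 6/1027345) - 2522837 = 70886811/1027345 - 2522837 = -2591753090954/1027345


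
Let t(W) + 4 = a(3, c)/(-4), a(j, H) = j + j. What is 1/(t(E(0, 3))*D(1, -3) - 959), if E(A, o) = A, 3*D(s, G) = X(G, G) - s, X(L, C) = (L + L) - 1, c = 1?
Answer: -3/2833 ≈ -0.0010589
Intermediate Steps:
X(L, C) = -1 + 2*L (X(L, C) = 2*L - 1 = -1 + 2*L)
a(j, H) = 2*j
D(s, G) = -⅓ - s/3 + 2*G/3 (D(s, G) = ((-1 + 2*G) - s)/3 = (-1 - s + 2*G)/3 = -⅓ - s/3 + 2*G/3)
t(W) = -11/2 (t(W) = -4 + (2*3)/(-4) = -4 + 6*(-¼) = -4 - 3/2 = -11/2)
1/(t(E(0, 3))*D(1, -3) - 959) = 1/(-11*(-⅓ - ⅓*1 + (⅔)*(-3))/2 - 959) = 1/(-11*(-⅓ - ⅓ - 2)/2 - 959) = 1/(-11/2*(-8/3) - 959) = 1/(44/3 - 959) = 1/(-2833/3) = -3/2833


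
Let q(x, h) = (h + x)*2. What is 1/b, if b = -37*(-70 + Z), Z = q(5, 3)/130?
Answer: 65/168054 ≈ 0.00038678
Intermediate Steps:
q(x, h) = 2*h + 2*x
Z = 8/65 (Z = (2*3 + 2*5)/130 = (6 + 10)*(1/130) = 16*(1/130) = 8/65 ≈ 0.12308)
b = 168054/65 (b = -37*(-70 + 8/65) = -37*(-4542/65) = 168054/65 ≈ 2585.4)
1/b = 1/(168054/65) = 65/168054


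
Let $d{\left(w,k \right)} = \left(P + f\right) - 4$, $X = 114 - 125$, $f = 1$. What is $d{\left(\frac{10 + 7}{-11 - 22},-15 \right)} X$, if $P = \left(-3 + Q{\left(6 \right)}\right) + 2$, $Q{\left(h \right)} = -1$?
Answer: $55$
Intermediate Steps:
$P = -2$ ($P = \left(-3 - 1\right) + 2 = -4 + 2 = -2$)
$X = -11$
$d{\left(w,k \right)} = -5$ ($d{\left(w,k \right)} = \left(-2 + 1\right) - 4 = -1 - 4 = -5$)
$d{\left(\frac{10 + 7}{-11 - 22},-15 \right)} X = \left(-5\right) \left(-11\right) = 55$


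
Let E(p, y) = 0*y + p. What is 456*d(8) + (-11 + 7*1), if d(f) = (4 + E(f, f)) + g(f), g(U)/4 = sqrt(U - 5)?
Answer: 5468 + 1824*sqrt(3) ≈ 8627.3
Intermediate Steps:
g(U) = 4*sqrt(-5 + U) (g(U) = 4*sqrt(U - 5) = 4*sqrt(-5 + U))
E(p, y) = p (E(p, y) = 0 + p = p)
d(f) = 4 + f + 4*sqrt(-5 + f) (d(f) = (4 + f) + 4*sqrt(-5 + f) = 4 + f + 4*sqrt(-5 + f))
456*d(8) + (-11 + 7*1) = 456*(4 + 8 + 4*sqrt(-5 + 8)) + (-11 + 7*1) = 456*(4 + 8 + 4*sqrt(3)) + (-11 + 7) = 456*(12 + 4*sqrt(3)) - 4 = (5472 + 1824*sqrt(3)) - 4 = 5468 + 1824*sqrt(3)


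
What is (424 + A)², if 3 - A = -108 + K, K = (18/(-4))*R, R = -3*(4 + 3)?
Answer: 776161/4 ≈ 1.9404e+5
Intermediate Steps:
R = -21 (R = -3*7 = -21)
K = 189/2 (K = (18/(-4))*(-21) = (18*(-¼))*(-21) = -9/2*(-21) = 189/2 ≈ 94.500)
A = 33/2 (A = 3 - (-108 + 189/2) = 3 - 1*(-27/2) = 3 + 27/2 = 33/2 ≈ 16.500)
(424 + A)² = (424 + 33/2)² = (881/2)² = 776161/4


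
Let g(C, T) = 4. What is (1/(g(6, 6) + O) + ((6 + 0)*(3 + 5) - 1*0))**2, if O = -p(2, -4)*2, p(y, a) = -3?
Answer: 231361/100 ≈ 2313.6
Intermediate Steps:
O = 6 (O = -1*(-3)*2 = 3*2 = 6)
(1/(g(6, 6) + O) + ((6 + 0)*(3 + 5) - 1*0))**2 = (1/(4 + 6) + ((6 + 0)*(3 + 5) - 1*0))**2 = (1/10 + (6*8 + 0))**2 = (1/10 + (48 + 0))**2 = (1/10 + 48)**2 = (481/10)**2 = 231361/100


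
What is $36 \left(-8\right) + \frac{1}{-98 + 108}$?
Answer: $- \frac{2879}{10} \approx -287.9$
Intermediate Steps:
$36 \left(-8\right) + \frac{1}{-98 + 108} = -288 + \frac{1}{10} = - \frac{2879}{10}$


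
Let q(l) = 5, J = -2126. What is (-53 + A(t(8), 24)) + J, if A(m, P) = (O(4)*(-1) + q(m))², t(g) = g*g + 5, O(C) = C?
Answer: -2178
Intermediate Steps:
t(g) = 5 + g² (t(g) = g² + 5 = 5 + g²)
A(m, P) = 1 (A(m, P) = (4*(-1) + 5)² = (-4 + 5)² = 1² = 1)
(-53 + A(t(8), 24)) + J = (-53 + 1) - 2126 = -52 - 2126 = -2178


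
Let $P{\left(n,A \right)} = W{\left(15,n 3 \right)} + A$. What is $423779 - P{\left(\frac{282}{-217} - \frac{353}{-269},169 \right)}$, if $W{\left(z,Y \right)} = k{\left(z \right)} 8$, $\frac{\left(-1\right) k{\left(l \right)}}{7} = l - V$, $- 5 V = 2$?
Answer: $\frac{2122362}{5} \approx 4.2447 \cdot 10^{5}$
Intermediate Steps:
$V = - \frac{2}{5}$ ($V = \left(- \frac{1}{5}\right) 2 = - \frac{2}{5} \approx -0.4$)
$k{\left(l \right)} = - \frac{14}{5} - 7 l$ ($k{\left(l \right)} = - 7 \left(l - - \frac{2}{5}\right) = - 7 \left(l + \frac{2}{5}\right) = - 7 \left(\frac{2}{5} + l\right) = - \frac{14}{5} - 7 l$)
$W{\left(z,Y \right)} = - \frac{112}{5} - 56 z$ ($W{\left(z,Y \right)} = \left(- \frac{14}{5} - 7 z\right) 8 = - \frac{112}{5} - 56 z$)
$P{\left(n,A \right)} = - \frac{4312}{5} + A$ ($P{\left(n,A \right)} = \left(- \frac{112}{5} - 840\right) + A = - \frac{4312}{5} + A$)
$423779 - P{\left(\frac{282}{-217} - \frac{353}{-269},169 \right)} = 423779 - \left(- \frac{4312}{5} + 169\right) = 423779 - - \frac{3467}{5} = 423779 + \frac{3467}{5} = \frac{2122362}{5}$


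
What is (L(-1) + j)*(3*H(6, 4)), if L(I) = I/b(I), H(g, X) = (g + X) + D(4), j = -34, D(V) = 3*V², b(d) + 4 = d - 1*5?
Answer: -29493/5 ≈ -5898.6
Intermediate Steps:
b(d) = -9 + d (b(d) = -4 + (d - 1*5) = -4 + (d - 5) = -4 + (-5 + d) = -9 + d)
H(g, X) = 48 + X + g (H(g, X) = (g + X) + 3*4² = (X + g) + 3*16 = (X + g) + 48 = 48 + X + g)
L(I) = I/(-9 + I)
(L(-1) + j)*(3*H(6, 4)) = (-1/(-9 - 1) - 34)*(3*(48 + 4 + 6)) = (-1/(-10) - 34)*(3*58) = (-1*(-⅒) - 34)*174 = (⅒ - 34)*174 = -339/10*174 = -29493/5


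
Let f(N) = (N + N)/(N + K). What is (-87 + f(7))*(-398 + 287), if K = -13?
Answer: 9916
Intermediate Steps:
f(N) = 2*N/(-13 + N) (f(N) = (N + N)/(N - 13) = (2*N)/(-13 + N) = 2*N/(-13 + N))
(-87 + f(7))*(-398 + 287) = (-87 + 2*7/(-13 + 7))*(-398 + 287) = (-87 + 2*7/(-6))*(-111) = (-87 + 2*7*(-⅙))*(-111) = (-87 - 7/3)*(-111) = -268/3*(-111) = 9916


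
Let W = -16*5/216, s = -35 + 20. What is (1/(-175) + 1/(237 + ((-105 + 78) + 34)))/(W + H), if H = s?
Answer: 1863/17720500 ≈ 0.00010513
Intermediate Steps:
s = -15
H = -15
W = -10/27 (W = -80*1/216 = -10/27 ≈ -0.37037)
(1/(-175) + 1/(237 + ((-105 + 78) + 34)))/(W + H) = (1/(-175) + 1/(237 + ((-105 + 78) + 34)))/(-10/27 - 15) = (-1/175 + 1/(237 + (-27 + 34)))/(-415/27) = (-1/175 + 1/(237 + 7))*(-27/415) = (-1/175 + 1/244)*(-27/415) = -69/42700*(-27/415) = 1863/17720500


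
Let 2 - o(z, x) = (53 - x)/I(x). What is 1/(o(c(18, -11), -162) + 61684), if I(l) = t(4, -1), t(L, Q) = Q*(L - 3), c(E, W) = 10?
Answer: 1/61901 ≈ 1.6155e-5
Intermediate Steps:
t(L, Q) = Q*(-3 + L)
I(l) = -1 (I(l) = -(-3 + 4) = -1*1 = -1)
o(z, x) = 55 - x (o(z, x) = 2 - (53 - x)/(-1) = 2 - (53 - x)*(-1) = 2 - (-53 + x) = 2 + (53 - x) = 55 - x)
1/(o(c(18, -11), -162) + 61684) = 1/((55 - 1*(-162)) + 61684) = 1/((55 + 162) + 61684) = 1/(217 + 61684) = 1/61901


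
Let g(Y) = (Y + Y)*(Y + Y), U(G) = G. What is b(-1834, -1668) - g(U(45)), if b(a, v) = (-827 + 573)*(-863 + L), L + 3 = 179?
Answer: 166398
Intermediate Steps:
L = 176 (L = -3 + 179 = 176)
b(a, v) = 174498 (b(a, v) = (-827 + 573)*(-863 + 176) = -254*(-687) = 174498)
g(Y) = 4*Y² (g(Y) = (2*Y)*(2*Y) = 4*Y²)
b(-1834, -1668) - g(U(45)) = 174498 - 4*45² = 174498 - 4*2025 = 174498 - 1*8100 = 174498 - 8100 = 166398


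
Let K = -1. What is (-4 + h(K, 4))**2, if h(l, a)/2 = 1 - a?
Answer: 100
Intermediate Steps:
h(l, a) = 2 - 2*a (h(l, a) = 2*(1 - a) = 2 - 2*a)
(-4 + h(K, 4))**2 = (-4 + (2 - 2*4))**2 = (-4 + (2 - 8))**2 = (-4 - 6)**2 = (-10)**2 = 100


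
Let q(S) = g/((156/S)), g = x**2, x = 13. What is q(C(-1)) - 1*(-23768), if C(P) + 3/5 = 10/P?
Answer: 1425391/60 ≈ 23757.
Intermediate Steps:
g = 169 (g = 13**2 = 169)
C(P) = -3/5 + 10/P
q(S) = 13*S/12 (q(S) = 169/((156/S)) = 169*(S/156) = 13*S/12)
q(C(-1)) - 1*(-23768) = 13*(-3/5 + 10/(-1))/12 - 1*(-23768) = 13*(-3/5 + 10*(-1))/12 + 23768 = 13*(-3/5 - 10)/12 + 23768 = (13/12)*(-53/5) + 23768 = -689/60 + 23768 = 1425391/60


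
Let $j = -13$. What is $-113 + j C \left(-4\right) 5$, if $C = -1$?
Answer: $-373$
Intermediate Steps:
$-113 + j C \left(-4\right) 5 = -113 - 13 \left(-1\right) \left(-4\right) 5 = -113 - 13 \cdot 4 \cdot 5 = -113 - 260 = -373$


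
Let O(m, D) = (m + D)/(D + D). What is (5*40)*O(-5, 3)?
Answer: -200/3 ≈ -66.667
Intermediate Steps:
O(m, D) = (D + m)/(2*D) (O(m, D) = (D + m)/((2*D)) = (D + m)*(1/(2*D)) = (D + m)/(2*D))
(5*40)*O(-5, 3) = (5*40)*((1/2)*(3 - 5)/3) = 200*((1/2)*(1/3)*(-2)) = 200*(-1/3) = -200/3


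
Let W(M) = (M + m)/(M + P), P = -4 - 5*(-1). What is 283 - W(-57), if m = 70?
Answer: 15861/56 ≈ 283.23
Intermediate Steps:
P = 1 (P = -4 + 5 = 1)
W(M) = (70 + M)/(1 + M) (W(M) = (M + 70)/(M + 1) = (70 + M)/(1 + M))
283 - W(-57) = 283 - (70 - 57)/(1 - 57) = 283 - 13/(-56) = 283 - (-1)*13/56 = 283 - 1*(-13/56) = 283 + 13/56 = 15861/56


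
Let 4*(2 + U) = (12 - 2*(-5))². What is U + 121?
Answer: 240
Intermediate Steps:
U = 119 (U = -2 + (12 - 2*(-5))²/4 = -2 + (12 + 10)²/4 = -2 + (¼)*22² = -2 + (¼)*484 = -2 + 121 = 119)
U + 121 = 119 + 121 = 240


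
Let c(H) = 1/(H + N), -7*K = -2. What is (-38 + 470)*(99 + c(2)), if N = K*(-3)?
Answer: 43146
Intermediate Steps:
K = 2/7 (K = -⅐*(-2) = 2/7 ≈ 0.28571)
N = -6/7 (N = (2/7)*(-3) = -6/7 ≈ -0.85714)
c(H) = 1/(-6/7 + H) (c(H) = 1/(H - 6/7) = 1/(-6/7 + H))
(-38 + 470)*(99 + c(2)) = (-38 + 470)*(99 + 7/(-6 + 7*2)) = 432*(99 + 7/(-6 + 14)) = 432*(99 + 7/8) = 432*(799/8) = 43146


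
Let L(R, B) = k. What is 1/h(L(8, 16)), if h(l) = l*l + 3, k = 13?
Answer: 1/172 ≈ 0.0058140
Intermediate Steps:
L(R, B) = 13
h(l) = 3 + l² (h(l) = l² + 3 = 3 + l²)
1/h(L(8, 16)) = 1/(3 + 13²) = 1/(3 + 169) = 1/172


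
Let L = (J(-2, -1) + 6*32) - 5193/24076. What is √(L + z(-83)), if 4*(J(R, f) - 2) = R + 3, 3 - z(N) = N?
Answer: 7*√828178286/12038 ≈ 16.734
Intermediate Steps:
z(N) = 3 - N
J(R, f) = 11/4 + R/4 (J(R, f) = 2 + (R + 3)/4 = 2 + (3 + R)/4 = 2 + (¾ + R/4) = 11/4 + R/4)
L = 2335785/12038 (L = ((11/4 + (¼)*(-2)) + 6*32) - 5193/24076 = ((11/4 - ½) + 192) - 5193*1/24076 = (9/4 + 192) - 5193/24076 = 777/4 - 5193/24076 = 2335785/12038 ≈ 194.03)
√(L + z(-83)) = √(2335785/12038 + (3 - 1*(-83))) = √(2335785/12038 + (3 + 83)) = √(2335785/12038 + 86) = √(3371053/12038) = 7*√828178286/12038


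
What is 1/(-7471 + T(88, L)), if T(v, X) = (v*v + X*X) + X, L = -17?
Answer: 1/545 ≈ 0.0018349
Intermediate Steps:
T(v, X) = X + X**2 + v**2 (T(v, X) = (v**2 + X**2) + X = (X**2 + v**2) + X = X + X**2 + v**2)
1/(-7471 + T(88, L)) = 1/(-7471 + (-17 + (-17)**2 + 88**2)) = 1/(-7471 + (-17 + 289 + 7744)) = 1/(-7471 + 8016) = 1/545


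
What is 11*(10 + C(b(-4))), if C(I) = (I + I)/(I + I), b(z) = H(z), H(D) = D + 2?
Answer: 121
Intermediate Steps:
H(D) = 2 + D
b(z) = 2 + z
C(I) = 1 (C(I) = (2*I)/((2*I)) = (2*I)*(1/(2*I)) = 1)
11*(10 + C(b(-4))) = 11*(10 + 1) = 11*11 = 121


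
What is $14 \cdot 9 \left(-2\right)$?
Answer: $-252$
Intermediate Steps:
$14 \cdot 9 \left(-2\right) = 126 \left(-2\right) = -252$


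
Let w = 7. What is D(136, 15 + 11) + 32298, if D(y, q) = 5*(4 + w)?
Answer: 32353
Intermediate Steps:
D(y, q) = 55 (D(y, q) = 5*(4 + 7) = 5*11 = 55)
D(136, 15 + 11) + 32298 = 55 + 32298 = 32353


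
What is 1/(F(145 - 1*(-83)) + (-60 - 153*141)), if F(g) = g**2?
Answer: 1/30351 ≈ 3.2948e-5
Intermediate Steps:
1/(F(145 - 1*(-83)) + (-60 - 153*141)) = 1/((145 - 1*(-83))**2 + (-60 - 153*141)) = 1/((145 + 83)**2 + (-60 - 21573)) = 1/(228**2 - 21633) = 1/(51984 - 21633) = 1/30351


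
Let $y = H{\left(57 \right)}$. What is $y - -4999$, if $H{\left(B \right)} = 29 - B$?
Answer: $4971$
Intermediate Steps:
$y = -28$ ($y = 29 - 57 = -28$)
$y - -4999 = -28 - -4999 = -28 + 4999 = 4971$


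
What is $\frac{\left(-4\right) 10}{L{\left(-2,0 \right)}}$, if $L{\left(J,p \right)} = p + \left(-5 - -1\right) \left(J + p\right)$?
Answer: $-5$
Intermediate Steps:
$L{\left(J,p \right)} = - 4 J - 3 p$ ($L{\left(J,p \right)} = p + \left(-5 + \left(-4 + 5\right)\right) \left(J + p\right) = p + \left(-5 + 1\right) \left(J + p\right) = p - 4 \left(J + p\right) = p - \left(4 J + 4 p\right) = - 4 J - 3 p$)
$\frac{\left(-4\right) 10}{L{\left(-2,0 \right)}} = \frac{\left(-4\right) 10}{\left(-4\right) \left(-2\right) - 0} = - \frac{40}{8 + 0} = - \frac{40}{8} = \left(-40\right) \frac{1}{8} = -5$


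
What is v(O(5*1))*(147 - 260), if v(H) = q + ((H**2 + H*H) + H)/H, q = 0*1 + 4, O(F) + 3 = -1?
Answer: 339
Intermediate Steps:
O(F) = -4 (O(F) = -3 - 1 = -4)
q = 4 (q = 0 + 4 = 4)
v(H) = 4 + (H + 2*H**2)/H (v(H) = 4 + ((H**2 + H*H) + H)/H = 4 + ((H**2 + H**2) + H)/H = 4 + (2*H**2 + H)/H = 4 + (H + 2*H**2)/H)
v(O(5*1))*(147 - 260) = (5 + 2*(-4))*(147 - 260) = (5 - 8)*(-113) = -3*(-113) = 339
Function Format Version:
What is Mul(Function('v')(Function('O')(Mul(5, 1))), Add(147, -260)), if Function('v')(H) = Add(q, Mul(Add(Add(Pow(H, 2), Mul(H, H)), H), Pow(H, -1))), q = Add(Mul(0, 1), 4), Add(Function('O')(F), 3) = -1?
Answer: 339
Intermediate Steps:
Function('O')(F) = -4 (Function('O')(F) = Add(-3, -1) = -4)
q = 4 (q = Add(0, 4) = 4)
Function('v')(H) = Add(4, Mul(Pow(H, -1), Add(H, Mul(2, Pow(H, 2))))) (Function('v')(H) = Add(4, Mul(Add(Add(Pow(H, 2), Mul(H, H)), H), Pow(H, -1))) = Add(4, Mul(Add(Add(Pow(H, 2), Pow(H, 2)), H), Pow(H, -1))) = Add(4, Mul(Add(Mul(2, Pow(H, 2)), H), Pow(H, -1))) = Add(4, Mul(Add(H, Mul(2, Pow(H, 2))), Pow(H, -1))) = Add(4, Mul(Pow(H, -1), Add(H, Mul(2, Pow(H, 2))))))
Mul(Function('v')(Function('O')(Mul(5, 1))), Add(147, -260)) = Mul(Add(5, Mul(2, -4)), Add(147, -260)) = Mul(Add(5, -8), -113) = Mul(-3, -113) = 339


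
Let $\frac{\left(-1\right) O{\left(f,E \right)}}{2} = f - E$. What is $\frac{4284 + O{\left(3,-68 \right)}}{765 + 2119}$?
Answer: $\frac{2071}{1442} \approx 1.4362$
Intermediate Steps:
$O{\left(f,E \right)} = - 2 f + 2 E$ ($O{\left(f,E \right)} = - 2 \left(f - E\right) = - 2 f + 2 E$)
$\frac{4284 + O{\left(3,-68 \right)}}{765 + 2119} = \frac{4284 + \left(\left(-2\right) 3 + 2 \left(-68\right)\right)}{765 + 2119} = \frac{4284 - 142}{2884} = \left(4284 - 142\right) \frac{1}{2884} = 4142 \cdot \frac{1}{2884} = \frac{2071}{1442}$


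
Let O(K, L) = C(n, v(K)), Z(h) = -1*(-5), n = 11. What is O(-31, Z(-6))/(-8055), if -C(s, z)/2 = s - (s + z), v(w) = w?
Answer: 62/8055 ≈ 0.0076971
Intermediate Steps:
Z(h) = 5
C(s, z) = 2*z (C(s, z) = -2*(s - (s + z)) = -2*(s + (-s - z)) = -(-2)*z = 2*z)
O(K, L) = 2*K
O(-31, Z(-6))/(-8055) = (2*(-31))/(-8055) = -62*(-1/8055) = 62/8055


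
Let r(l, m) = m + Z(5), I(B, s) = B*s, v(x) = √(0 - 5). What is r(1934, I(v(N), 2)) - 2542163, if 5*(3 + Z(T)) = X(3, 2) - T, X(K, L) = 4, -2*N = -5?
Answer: -12710831/5 + 2*I*√5 ≈ -2.5422e+6 + 4.4721*I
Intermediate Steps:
N = 5/2 (N = -½*(-5) = 5/2 ≈ 2.5000)
v(x) = I*√5 (v(x) = √(-5) = I*√5)
Z(T) = -11/5 - T/5 (Z(T) = -3 + (4 - T)/5 = -3 + (⅘ - T/5) = -11/5 - T/5)
r(l, m) = -16/5 + m (r(l, m) = m + (-11/5 - ⅕*5) = m + (-11/5 - 1) = m - 16/5 = -16/5 + m)
r(1934, I(v(N), 2)) - 2542163 = (-16/5 + (I*√5)*2) - 2542163 = (-16/5 + 2*I*√5) - 2542163 = -12710831/5 + 2*I*√5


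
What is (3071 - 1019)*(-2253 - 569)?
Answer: -5790744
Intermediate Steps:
(3071 - 1019)*(-2253 - 569) = 2052*(-2822) = -5790744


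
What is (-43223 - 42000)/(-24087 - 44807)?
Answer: 85223/68894 ≈ 1.2370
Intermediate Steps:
(-43223 - 42000)/(-24087 - 44807) = -85223/(-68894) = -85223*(-1/68894) = 85223/68894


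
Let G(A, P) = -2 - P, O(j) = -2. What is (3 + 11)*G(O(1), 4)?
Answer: -84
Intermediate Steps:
(3 + 11)*G(O(1), 4) = (3 + 11)*(-2 - 1*4) = 14*(-2 - 4) = 14*(-6) = -84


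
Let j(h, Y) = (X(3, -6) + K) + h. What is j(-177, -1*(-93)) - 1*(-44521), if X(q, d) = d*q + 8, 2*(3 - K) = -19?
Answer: 88693/2 ≈ 44347.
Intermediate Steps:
K = 25/2 (K = 3 - 1/2*(-19) = 3 + 19/2 = 25/2 ≈ 12.500)
X(q, d) = 8 + d*q
j(h, Y) = 5/2 + h (j(h, Y) = ((8 - 6*3) + 25/2) + h = ((8 - 18) + 25/2) + h = (-10 + 25/2) + h = 5/2 + h)
j(-177, -1*(-93)) - 1*(-44521) = (5/2 - 177) - 1*(-44521) = -349/2 + 44521 = 88693/2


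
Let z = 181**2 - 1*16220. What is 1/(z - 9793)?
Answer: 1/6748 ≈ 0.00014819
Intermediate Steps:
z = 16541 (z = 32761 - 16220 = 16541)
1/(z - 9793) = 1/(16541 - 9793) = 1/6748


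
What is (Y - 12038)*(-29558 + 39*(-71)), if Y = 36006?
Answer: -774813536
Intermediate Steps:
(Y - 12038)*(-29558 + 39*(-71)) = (36006 - 12038)*(-29558 + 39*(-71)) = 23968*(-29558 - 2769) = 23968*(-32327) = -774813536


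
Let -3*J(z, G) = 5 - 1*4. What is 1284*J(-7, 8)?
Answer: -428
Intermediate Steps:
J(z, G) = -1/3 (J(z, G) = -(5 - 1*4)/3 = -(5 - 4)/3 = -1/3*1 = -1/3)
1284*J(-7, 8) = 1284*(-1/3) = -428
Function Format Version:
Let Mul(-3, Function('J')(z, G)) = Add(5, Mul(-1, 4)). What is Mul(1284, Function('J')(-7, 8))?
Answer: -428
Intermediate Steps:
Function('J')(z, G) = Rational(-1, 3) (Function('J')(z, G) = Mul(Rational(-1, 3), Add(5, Mul(-1, 4))) = Mul(Rational(-1, 3), Add(5, -4)) = Mul(Rational(-1, 3), 1) = Rational(-1, 3))
Mul(1284, Function('J')(-7, 8)) = Mul(1284, Rational(-1, 3)) = -428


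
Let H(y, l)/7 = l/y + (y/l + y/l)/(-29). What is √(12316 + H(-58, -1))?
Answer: √41337238/58 ≈ 110.85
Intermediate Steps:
H(y, l) = 7*l/y - 14*y/(29*l) (H(y, l) = 7*(l/y + (y/l + y/l)/(-29)) = 7*(l/y + (2*y/l)*(-1/29)) = 7*(l/y - 2*y/(29*l)) = 7*l/y - 14*y/(29*l))
√(12316 + H(-58, -1)) = √(12316 + (7*(-1)/(-58) - 14/29*(-58)/(-1))) = √(12316 + (7*(-1)*(-1/58) - 14/29*(-58)*(-1))) = √(12316 + (7/58 - 28)) = √(12316 - 1617/58) = √(712711/58) = √41337238/58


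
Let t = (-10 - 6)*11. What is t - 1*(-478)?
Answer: 302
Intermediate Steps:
t = -176 (t = -16*11 = -176)
t - 1*(-478) = -176 - 1*(-478) = -176 + 478 = 302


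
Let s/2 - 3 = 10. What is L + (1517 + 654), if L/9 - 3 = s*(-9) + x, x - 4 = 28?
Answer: 380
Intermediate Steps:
s = 26 (s = 6 + 2*10 = 6 + 20 = 26)
x = 32 (x = 4 + 28 = 32)
L = -1791 (L = 27 + 9*(26*(-9) + 32) = 27 + 9*(-234 + 32) = 27 + 9*(-202) = 27 - 1818 = -1791)
L + (1517 + 654) = -1791 + (1517 + 654) = -1791 + 2171 = 380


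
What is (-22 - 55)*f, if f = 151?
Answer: -11627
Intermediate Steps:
(-22 - 55)*f = (-22 - 55)*151 = -77*151 = -11627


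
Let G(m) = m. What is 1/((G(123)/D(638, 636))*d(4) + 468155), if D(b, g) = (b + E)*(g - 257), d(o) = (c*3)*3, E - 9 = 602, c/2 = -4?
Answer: 473371/221610991649 ≈ 2.1360e-6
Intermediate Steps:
c = -8 (c = 2*(-4) = -8)
E = 611 (E = 9 + 602 = 611)
d(o) = -72 (d(o) = -8*3*3 = -24*3 = -72)
D(b, g) = (-257 + g)*(611 + b) (D(b, g) = (b + 611)*(g - 257) = (611 + b)*(-257 + g) = (-257 + g)*(611 + b))
1/((G(123)/D(638, 636))*d(4) + 468155) = 1/((123/(-157027 - 257*638 + 611*636 + 638*636))*(-72) + 468155) = 1/((123/(-157027 - 163966 + 388596 + 405768))*(-72) + 468155) = 1/((123/473371)*(-72) + 468155) = 1/(-8856/473371 + 468155) = 1/(221610991649/473371) = 473371/221610991649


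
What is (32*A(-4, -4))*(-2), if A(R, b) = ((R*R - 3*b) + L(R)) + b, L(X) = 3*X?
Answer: -768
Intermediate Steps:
A(R, b) = R² - 2*b + 3*R (A(R, b) = ((R*R - 3*b) + 3*R) + b = ((R² - 3*b) + 3*R) + b = (R² - 3*b + 3*R) + b = R² - 2*b + 3*R)
(32*A(-4, -4))*(-2) = (32*((-4)² - 2*(-4) + 3*(-4)))*(-2) = (32*(16 + 8 - 12))*(-2) = (32*12)*(-2) = 384*(-2) = -768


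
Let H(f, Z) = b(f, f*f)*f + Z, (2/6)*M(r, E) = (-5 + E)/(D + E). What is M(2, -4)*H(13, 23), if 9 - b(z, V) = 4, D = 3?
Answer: 2376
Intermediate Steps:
b(z, V) = 5 (b(z, V) = 9 - 1*4 = 9 - 4 = 5)
M(r, E) = 3*(-5 + E)/(3 + E) (M(r, E) = 3*((-5 + E)/(3 + E)) = 3*(-5 + E)/(3 + E))
H(f, Z) = Z + 5*f (H(f, Z) = 5*f + Z = Z + 5*f)
M(2, -4)*H(13, 23) = (3*(-5 - 4)/(3 - 4))*(23 + 5*13) = (3*(-9)/(-1))*(23 + 65) = (3*(-1)*(-9))*88 = 27*88 = 2376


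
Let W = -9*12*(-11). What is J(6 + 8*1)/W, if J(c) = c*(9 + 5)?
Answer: 49/297 ≈ 0.16498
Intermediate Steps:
W = 1188 (W = -108*(-11) = 1188)
J(c) = 14*c (J(c) = c*14 = 14*c)
J(6 + 8*1)/W = (14*(6 + 8*1))/1188 = (14*(6 + 8))*(1/1188) = (14*14)*(1/1188) = 196*(1/1188) = 49/297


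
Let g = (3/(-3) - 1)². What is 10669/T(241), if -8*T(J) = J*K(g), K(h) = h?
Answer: -21338/241 ≈ -88.539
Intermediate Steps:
g = 4 (g = (3*(-⅓) - 1)² = (-1 - 1)² = (-2)² = 4)
T(J) = -J/2 (T(J) = -J*4/8 = -J/2)
10669/T(241) = 10669/((-½*241)) = 10669/(-241/2) = 10669*(-2/241) = -21338/241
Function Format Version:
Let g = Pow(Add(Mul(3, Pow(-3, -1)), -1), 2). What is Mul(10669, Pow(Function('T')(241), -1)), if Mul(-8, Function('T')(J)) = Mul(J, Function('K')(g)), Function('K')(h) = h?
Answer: Rational(-21338, 241) ≈ -88.539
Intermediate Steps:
g = 4 (g = Pow(Add(Mul(3, Rational(-1, 3)), -1), 2) = Pow(Add(-1, -1), 2) = Pow(-2, 2) = 4)
Function('T')(J) = Mul(Rational(-1, 2), J) (Function('T')(J) = Mul(Rational(-1, 8), Mul(J, 4)) = Mul(Rational(-1, 8), Mul(4, J)) = Mul(Rational(-1, 2), J))
Mul(10669, Pow(Function('T')(241), -1)) = Mul(10669, Pow(Mul(Rational(-1, 2), 241), -1)) = Mul(10669, Pow(Rational(-241, 2), -1)) = Mul(10669, Rational(-2, 241)) = Rational(-21338, 241)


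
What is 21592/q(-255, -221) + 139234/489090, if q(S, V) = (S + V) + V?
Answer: -307746623/10026345 ≈ -30.694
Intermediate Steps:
q(S, V) = S + 2*V
21592/q(-255, -221) + 139234/489090 = 21592/(-255 + 2*(-221)) + 139234/489090 = 21592/(-255 - 442) + 139234*(1/489090) = 21592/(-697) + 69617/244545 = 21592*(-1/697) + 69617/244545 = -21592/697 + 69617/244545 = -307746623/10026345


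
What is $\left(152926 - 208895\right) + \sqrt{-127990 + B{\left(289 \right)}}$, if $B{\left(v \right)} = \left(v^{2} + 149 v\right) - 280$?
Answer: $-55969 + 2 i \sqrt{422} \approx -55969.0 + 41.085 i$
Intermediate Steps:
$B{\left(v \right)} = -280 + v^{2} + 149 v$
$\left(152926 - 208895\right) + \sqrt{-127990 + B{\left(289 \right)}} = \left(152926 - 208895\right) + \sqrt{-127990 + \left(-280 + 289^{2} + 149 \cdot 289\right)} = -55969 + \sqrt{-127990 + \left(-280 + 83521 + 43061\right)} = -55969 + \sqrt{-127990 + 126302} = -55969 + \sqrt{-1688} = -55969 + 2 i \sqrt{422}$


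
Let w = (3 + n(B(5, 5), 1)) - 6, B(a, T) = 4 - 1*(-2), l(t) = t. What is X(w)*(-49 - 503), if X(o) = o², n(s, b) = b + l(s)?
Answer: -8832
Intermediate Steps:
B(a, T) = 6 (B(a, T) = 4 + 2 = 6)
n(s, b) = b + s
w = 4 (w = (3 + (1 + 6)) - 6 = (3 + 7) - 6 = 10 - 6 = 4)
X(w)*(-49 - 503) = 4²*(-49 - 503) = 16*(-552) = -8832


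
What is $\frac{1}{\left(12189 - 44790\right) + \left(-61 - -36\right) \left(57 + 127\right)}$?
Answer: $- \frac{1}{37201} \approx -2.6881 \cdot 10^{-5}$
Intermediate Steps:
$\frac{1}{\left(12189 - 44790\right) + \left(-61 - -36\right) \left(57 + 127\right)} = \frac{1}{-32601 + \left(-61 + 36\right) 184} = \frac{1}{-32601 - 4600} = \frac{1}{-37201} = - \frac{1}{37201}$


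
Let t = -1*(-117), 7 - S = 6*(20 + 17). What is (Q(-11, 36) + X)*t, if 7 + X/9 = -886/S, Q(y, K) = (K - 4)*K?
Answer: 28326753/215 ≈ 1.3175e+5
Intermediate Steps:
Q(y, K) = K*(-4 + K) (Q(y, K) = (-4 + K)*K = K*(-4 + K))
S = -215 (S = 7 - 6*(20 + 17) = 7 - 6*37 = 7 - 1*222 = 7 - 222 = -215)
X = -5571/215 (X = -63 + 9*(-886/(-215)) = -63 + 9*(-886*(-1/215)) = -63 + 9*(886/215) = -63 + 7974/215 = -5571/215 ≈ -25.912)
t = 117
(Q(-11, 36) + X)*t = (36*(-4 + 36) - 5571/215)*117 = (36*32 - 5571/215)*117 = (1152 - 5571/215)*117 = (242109/215)*117 = 28326753/215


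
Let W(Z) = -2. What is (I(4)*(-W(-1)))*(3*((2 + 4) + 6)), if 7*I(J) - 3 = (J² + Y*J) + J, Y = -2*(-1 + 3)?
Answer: 72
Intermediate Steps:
Y = -4 (Y = -2*2 = -4)
I(J) = 3/7 - 3*J/7 + J²/7 (I(J) = 3/7 + ((J² - 4*J) + J)/7 = 3/7 + (J² - 3*J)/7 = 3/7 + (-3*J/7 + J²/7) = 3/7 - 3*J/7 + J²/7)
(I(4)*(-W(-1)))*(3*((2 + 4) + 6)) = ((3/7 - 3/7*4 + (⅐)*4²)*(-1*(-2)))*(3*((2 + 4) + 6)) = ((3/7 - 12/7 + (⅐)*16)*2)*(3*(6 + 6)) = ((3/7 - 12/7 + 16/7)*2)*(3*12) = (1*2)*36 = 2*36 = 72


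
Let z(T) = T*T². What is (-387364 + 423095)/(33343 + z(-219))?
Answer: -35731/10470116 ≈ -0.0034127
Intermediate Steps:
z(T) = T³
(-387364 + 423095)/(33343 + z(-219)) = (-387364 + 423095)/(33343 + (-219)³) = 35731/(33343 - 10503459) = 35731/(-10470116) = 35731*(-1/10470116) = -35731/10470116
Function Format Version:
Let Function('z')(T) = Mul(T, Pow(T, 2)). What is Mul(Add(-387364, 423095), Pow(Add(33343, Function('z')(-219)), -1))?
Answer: Rational(-35731, 10470116) ≈ -0.0034127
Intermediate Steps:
Function('z')(T) = Pow(T, 3)
Mul(Add(-387364, 423095), Pow(Add(33343, Function('z')(-219)), -1)) = Mul(Add(-387364, 423095), Pow(Add(33343, Pow(-219, 3)), -1)) = Mul(35731, Pow(Add(33343, -10503459), -1)) = Mul(35731, Pow(-10470116, -1)) = Mul(35731, Rational(-1, 10470116)) = Rational(-35731, 10470116)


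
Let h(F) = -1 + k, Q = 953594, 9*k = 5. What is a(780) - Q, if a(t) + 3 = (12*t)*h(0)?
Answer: -957757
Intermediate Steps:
k = 5/9 (k = (⅑)*5 = 5/9 ≈ 0.55556)
h(F) = -4/9 (h(F) = -1 + 5/9 = -4/9)
a(t) = -3 - 16*t/3 (a(t) = -3 + (12*t)*(-4/9) = -3 - 16*t/3)
a(780) - Q = (-3 - 16/3*780) - 1*953594 = (-3 - 4160) - 953594 = -4163 - 953594 = -957757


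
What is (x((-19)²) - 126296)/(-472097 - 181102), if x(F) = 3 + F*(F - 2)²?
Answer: -46399748/653199 ≈ -71.035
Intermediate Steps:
x(F) = 3 + F*(-2 + F)²
(x((-19)²) - 126296)/(-472097 - 181102) = ((3 + (-19)²*(-2 + (-19)²)²) - 126296)/(-472097 - 181102) = ((3 + 361*(-2 + 361)²) - 126296)/(-653199) = ((3 + 361*359²) - 126296)*(-1/653199) = ((3 + 361*128881) - 126296)*(-1/653199) = ((3 + 46526041) - 126296)*(-1/653199) = (46526044 - 126296)*(-1/653199) = 46399748*(-1/653199) = -46399748/653199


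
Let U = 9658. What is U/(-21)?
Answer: -9658/21 ≈ -459.90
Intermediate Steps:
U/(-21) = 9658/(-21) = 9658*(-1/21) = -9658/21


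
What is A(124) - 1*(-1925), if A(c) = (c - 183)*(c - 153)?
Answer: 3636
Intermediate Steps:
A(c) = (-183 + c)*(-153 + c)
A(124) - 1*(-1925) = (27999 + 124² - 336*124) - 1*(-1925) = (27999 + 15376 - 41664) + 1925 = 1711 + 1925 = 3636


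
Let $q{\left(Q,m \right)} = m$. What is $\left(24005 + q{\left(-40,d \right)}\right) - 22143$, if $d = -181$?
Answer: $1681$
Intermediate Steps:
$\left(24005 + q{\left(-40,d \right)}\right) - 22143 = \left(24005 - 181\right) - 22143 = 23824 - 22143 = 1681$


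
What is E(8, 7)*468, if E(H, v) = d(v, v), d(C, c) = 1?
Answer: 468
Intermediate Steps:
E(H, v) = 1
E(8, 7)*468 = 1*468 = 468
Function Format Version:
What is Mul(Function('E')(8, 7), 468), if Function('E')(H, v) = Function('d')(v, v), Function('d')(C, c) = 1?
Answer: 468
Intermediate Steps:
Function('E')(H, v) = 1
Mul(Function('E')(8, 7), 468) = Mul(1, 468) = 468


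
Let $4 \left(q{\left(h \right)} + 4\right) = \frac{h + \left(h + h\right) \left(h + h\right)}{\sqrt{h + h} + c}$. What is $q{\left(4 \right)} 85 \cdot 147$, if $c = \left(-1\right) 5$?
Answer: $-112455 - 24990 \sqrt{2} \approx -1.478 \cdot 10^{5}$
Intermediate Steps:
$c = -5$
$q{\left(h \right)} = -4 + \frac{h + 4 h^{2}}{4 \left(-5 + \sqrt{2} \sqrt{h}\right)}$ ($q{\left(h \right)} = -4 + \frac{\left(h + \left(h + h\right) \left(h + h\right)\right) \frac{1}{\sqrt{h + h} - 5}}{4} = -4 + \frac{\left(h + 2 h 2 h\right) \frac{1}{\sqrt{2 h} - 5}}{4} = -4 + \frac{\left(h + 4 h^{2}\right) \frac{1}{\sqrt{2} \sqrt{h} - 5}}{4} = -4 + \frac{\left(h + 4 h^{2}\right) \frac{1}{-5 + \sqrt{2} \sqrt{h}}}{4} = -4 + \frac{\frac{1}{-5 + \sqrt{2} \sqrt{h}} \left(h + 4 h^{2}\right)}{4} = -4 + \frac{h + 4 h^{2}}{4 \left(-5 + \sqrt{2} \sqrt{h}\right)}$)
$q{\left(4 \right)} 85 \cdot 147 = \frac{20 + 4^{2} + \frac{1}{4} \cdot 4 - 4 \sqrt{2} \sqrt{4}}{-5 + \sqrt{2} \sqrt{4}} \cdot 85 \cdot 147 = \frac{20 + 16 + 1 - 4 \sqrt{2} \cdot 2}{-5 + \sqrt{2} \cdot 2} \cdot 85 \cdot 147 = \frac{20 + 16 + 1 - 8 \sqrt{2}}{-5 + 2 \sqrt{2}} \cdot 85 \cdot 147 = \frac{37 - 8 \sqrt{2}}{-5 + 2 \sqrt{2}} \cdot 85 \cdot 147 = \frac{85 \left(37 - 8 \sqrt{2}\right)}{-5 + 2 \sqrt{2}} \cdot 147 = \frac{12495 \left(37 - 8 \sqrt{2}\right)}{-5 + 2 \sqrt{2}}$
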